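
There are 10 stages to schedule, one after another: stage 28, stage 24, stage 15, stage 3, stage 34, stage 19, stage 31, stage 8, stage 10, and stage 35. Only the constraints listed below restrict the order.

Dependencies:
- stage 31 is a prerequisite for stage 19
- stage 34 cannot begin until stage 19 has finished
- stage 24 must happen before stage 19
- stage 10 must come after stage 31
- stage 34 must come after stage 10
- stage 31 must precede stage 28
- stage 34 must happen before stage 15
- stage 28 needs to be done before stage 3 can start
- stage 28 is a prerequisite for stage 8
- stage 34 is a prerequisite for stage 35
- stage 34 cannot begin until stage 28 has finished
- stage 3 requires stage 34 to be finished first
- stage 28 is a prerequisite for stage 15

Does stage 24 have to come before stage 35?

Chaining the stated constraints: stage 24 → stage 19 → stage 34 → stage 35.
So stage 24 must precede stage 35 in any valid ordering.

Yes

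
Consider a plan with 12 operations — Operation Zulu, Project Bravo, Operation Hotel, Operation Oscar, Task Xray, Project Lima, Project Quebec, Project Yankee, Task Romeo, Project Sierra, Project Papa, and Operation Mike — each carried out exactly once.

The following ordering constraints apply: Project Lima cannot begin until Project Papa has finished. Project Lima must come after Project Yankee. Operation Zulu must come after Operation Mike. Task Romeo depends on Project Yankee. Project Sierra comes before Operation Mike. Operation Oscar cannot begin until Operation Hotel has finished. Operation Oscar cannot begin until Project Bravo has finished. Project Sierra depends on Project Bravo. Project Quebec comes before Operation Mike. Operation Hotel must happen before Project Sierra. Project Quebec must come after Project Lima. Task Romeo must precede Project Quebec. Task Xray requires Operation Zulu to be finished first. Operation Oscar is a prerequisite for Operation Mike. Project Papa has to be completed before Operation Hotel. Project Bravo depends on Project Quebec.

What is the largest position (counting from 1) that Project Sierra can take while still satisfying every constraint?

The operations that are forced after Project Sierra, directly or by a chain of constraints, are Operation Zulu, Task Xray, Operation Mike. That's 3 operations.
So at least 3 operations follow Project Sierra, putting Project Sierra no later than position 9. That position is achievable by scheduling everything else first.

9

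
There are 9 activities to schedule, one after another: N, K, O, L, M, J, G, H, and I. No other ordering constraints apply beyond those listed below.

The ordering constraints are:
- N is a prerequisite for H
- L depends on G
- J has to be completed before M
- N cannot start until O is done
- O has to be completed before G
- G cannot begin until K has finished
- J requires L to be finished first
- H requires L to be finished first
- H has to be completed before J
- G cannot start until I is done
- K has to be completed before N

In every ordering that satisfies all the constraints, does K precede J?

Yes

Tracing the constraints gives a chain: K → N → H → J.
Hence K necessarily comes before J.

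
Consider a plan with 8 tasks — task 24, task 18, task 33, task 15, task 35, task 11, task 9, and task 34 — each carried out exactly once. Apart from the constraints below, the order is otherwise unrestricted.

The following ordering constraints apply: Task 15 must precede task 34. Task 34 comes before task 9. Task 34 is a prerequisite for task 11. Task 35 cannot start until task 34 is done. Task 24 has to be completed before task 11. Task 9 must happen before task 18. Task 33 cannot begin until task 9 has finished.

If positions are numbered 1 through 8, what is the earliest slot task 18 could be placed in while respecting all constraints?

The tasks that are forced before task 18, directly or transitively, are task 15, task 9, task 34. That's 3 tasks.
So at minimum 3 tasks come before task 18, putting task 18 no earlier than position 4. That position is achievable by scheduling exactly those predecessors first.

4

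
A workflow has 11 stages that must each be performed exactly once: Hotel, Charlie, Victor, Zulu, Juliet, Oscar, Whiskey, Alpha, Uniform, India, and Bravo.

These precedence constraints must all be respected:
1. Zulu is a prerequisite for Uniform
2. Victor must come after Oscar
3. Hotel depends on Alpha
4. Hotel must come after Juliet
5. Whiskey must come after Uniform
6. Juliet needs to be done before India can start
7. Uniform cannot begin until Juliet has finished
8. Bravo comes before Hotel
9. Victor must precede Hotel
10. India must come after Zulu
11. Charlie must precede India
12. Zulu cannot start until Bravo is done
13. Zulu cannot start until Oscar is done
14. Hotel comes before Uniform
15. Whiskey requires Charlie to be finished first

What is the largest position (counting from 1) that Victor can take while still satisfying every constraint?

8

The stages that are forced after Victor, directly or by a chain of constraints, are Hotel, Whiskey, Uniform. That's 3 stages.
So at least 3 stages follow Victor, putting Victor no later than position 8. That position is achievable by scheduling everything else first.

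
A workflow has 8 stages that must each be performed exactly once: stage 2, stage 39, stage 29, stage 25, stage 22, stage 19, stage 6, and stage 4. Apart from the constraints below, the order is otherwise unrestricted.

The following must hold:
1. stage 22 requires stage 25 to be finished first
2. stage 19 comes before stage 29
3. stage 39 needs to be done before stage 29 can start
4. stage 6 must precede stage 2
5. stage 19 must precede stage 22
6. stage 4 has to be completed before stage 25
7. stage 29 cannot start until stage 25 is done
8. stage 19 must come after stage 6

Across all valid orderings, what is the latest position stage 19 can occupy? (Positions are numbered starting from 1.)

Every stage that must follow stage 19 has to come after it. Tracing all chains starting from stage 19, those stages are: stage 29, stage 22 — 2 in total.
With 2 mandatory successors out of 8 stages total, the latest slot for stage 19 is 8−2 = 6, and it's reachable by doing all non-successors before stage 19.

6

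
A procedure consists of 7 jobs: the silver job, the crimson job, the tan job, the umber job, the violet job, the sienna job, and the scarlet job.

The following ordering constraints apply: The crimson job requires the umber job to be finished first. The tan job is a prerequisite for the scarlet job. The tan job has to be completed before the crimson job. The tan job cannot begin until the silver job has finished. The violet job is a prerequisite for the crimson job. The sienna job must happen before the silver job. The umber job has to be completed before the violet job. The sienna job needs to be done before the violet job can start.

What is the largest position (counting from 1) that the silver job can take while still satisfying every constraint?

4

Every job that must follow the silver job has to come after it. Tracing all chains starting from the silver job, those jobs are: the crimson job, the tan job, the scarlet job — 3 in total.
With 3 mandatory successors out of 7 jobs total, the latest slot for the silver job is 7−3 = 4, and it's reachable by doing all non-successors before the silver job.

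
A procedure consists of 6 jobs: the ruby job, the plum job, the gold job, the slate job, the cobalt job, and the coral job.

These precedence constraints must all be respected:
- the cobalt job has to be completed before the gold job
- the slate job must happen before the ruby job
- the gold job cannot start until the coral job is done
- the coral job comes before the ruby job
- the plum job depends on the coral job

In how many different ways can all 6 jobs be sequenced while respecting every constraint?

66

The jobs with no prerequisites are the slate job, the cobalt job, the coral job; any of them can be placed first.
Enumerating by repeatedly choosing an available job (one whose prerequisites are all placed) gives 66 distinct complete orderings.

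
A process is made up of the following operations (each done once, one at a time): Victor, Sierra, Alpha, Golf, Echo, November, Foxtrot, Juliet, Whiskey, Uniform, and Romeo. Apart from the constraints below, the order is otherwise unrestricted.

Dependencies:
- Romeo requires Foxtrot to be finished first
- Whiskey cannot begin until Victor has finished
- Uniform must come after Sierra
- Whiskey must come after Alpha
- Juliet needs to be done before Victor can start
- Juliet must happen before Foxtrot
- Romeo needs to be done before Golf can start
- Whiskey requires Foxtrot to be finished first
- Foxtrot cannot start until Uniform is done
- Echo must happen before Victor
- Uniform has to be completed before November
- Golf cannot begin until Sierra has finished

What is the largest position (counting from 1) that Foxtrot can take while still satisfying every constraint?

The operations that are forced after Foxtrot, directly or by a chain of constraints, are Golf, Whiskey, Romeo. That's 3 operations.
So at least 3 operations follow Foxtrot, putting Foxtrot no later than position 8. That position is achievable by scheduling everything else first.

8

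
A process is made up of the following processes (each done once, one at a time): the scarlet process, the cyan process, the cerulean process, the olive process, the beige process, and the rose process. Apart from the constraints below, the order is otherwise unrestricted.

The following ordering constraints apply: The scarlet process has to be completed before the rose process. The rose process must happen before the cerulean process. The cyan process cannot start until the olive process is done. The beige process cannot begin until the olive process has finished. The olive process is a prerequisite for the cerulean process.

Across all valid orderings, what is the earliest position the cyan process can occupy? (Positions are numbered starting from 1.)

Working backwards through the constraints from the cyan process, its only required predecessor is the olive process.
With 1 mandatory predecessor, the earliest the cyan process can sit is position 1+1 = 2, and placing just that one first achieves it.

2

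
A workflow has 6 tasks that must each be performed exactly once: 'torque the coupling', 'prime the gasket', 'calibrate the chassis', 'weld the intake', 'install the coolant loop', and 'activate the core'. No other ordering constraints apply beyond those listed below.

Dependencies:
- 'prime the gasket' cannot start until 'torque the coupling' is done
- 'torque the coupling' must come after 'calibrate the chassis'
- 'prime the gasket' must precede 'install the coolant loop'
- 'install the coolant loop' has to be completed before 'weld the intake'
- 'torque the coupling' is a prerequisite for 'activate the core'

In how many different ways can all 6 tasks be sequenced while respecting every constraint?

4

'calibrate the chassis' is the only task with nothing required before it, so every ordering starts there.
Enumerating by repeatedly choosing an available task (one whose prerequisites are all placed) gives 4 distinct complete orderings.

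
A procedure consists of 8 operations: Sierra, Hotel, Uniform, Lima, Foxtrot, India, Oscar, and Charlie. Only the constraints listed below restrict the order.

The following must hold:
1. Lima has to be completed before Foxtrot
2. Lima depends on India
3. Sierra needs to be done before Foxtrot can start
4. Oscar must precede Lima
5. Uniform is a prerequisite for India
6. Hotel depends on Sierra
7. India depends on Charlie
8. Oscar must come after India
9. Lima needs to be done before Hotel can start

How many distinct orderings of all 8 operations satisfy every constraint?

3 operations have no prerequisites (Sierra, Uniform, Charlie), so any of them could come first.
Systematically extending each partial ordering one operation at a time and counting, there are 24 complete orderings.

24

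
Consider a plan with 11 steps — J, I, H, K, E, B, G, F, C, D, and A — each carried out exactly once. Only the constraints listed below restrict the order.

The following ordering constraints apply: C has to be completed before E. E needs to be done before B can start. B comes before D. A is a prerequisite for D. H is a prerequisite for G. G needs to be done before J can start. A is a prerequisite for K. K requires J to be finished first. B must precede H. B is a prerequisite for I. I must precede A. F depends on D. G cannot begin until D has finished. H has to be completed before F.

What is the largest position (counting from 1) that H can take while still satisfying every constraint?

7

Following every chain forward from H, the steps that must come later are J, K, G, F — 4 of them.
So at least 4 steps follow H, putting H no later than position 7. That position is achievable by scheduling everything else first.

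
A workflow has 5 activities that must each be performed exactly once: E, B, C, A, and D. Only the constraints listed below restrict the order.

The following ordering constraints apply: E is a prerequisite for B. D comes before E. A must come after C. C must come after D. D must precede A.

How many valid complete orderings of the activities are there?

6

Only D has no prerequisites, so it must go first.
Counting all ways to extend the partial order to a total order gives 6.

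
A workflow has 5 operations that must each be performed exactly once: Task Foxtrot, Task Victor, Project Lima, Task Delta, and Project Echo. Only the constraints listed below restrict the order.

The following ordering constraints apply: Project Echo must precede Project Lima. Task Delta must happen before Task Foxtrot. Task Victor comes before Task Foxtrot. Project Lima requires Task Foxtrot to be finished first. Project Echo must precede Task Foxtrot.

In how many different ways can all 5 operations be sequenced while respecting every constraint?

6

The operations with no prerequisites are Task Victor, Task Delta, Project Echo; any of them can be placed first.
Counting all ways to extend the partial order to a total order gives 6.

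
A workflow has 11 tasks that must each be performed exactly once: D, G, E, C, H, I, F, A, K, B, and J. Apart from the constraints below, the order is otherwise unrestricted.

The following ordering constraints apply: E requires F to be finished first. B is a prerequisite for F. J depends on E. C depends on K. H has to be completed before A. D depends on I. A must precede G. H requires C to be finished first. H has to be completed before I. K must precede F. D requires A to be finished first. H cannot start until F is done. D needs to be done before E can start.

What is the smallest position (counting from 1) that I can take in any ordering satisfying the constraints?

6

The tasks that are forced before I, directly or transitively, are C, H, F, K, B. That's 5 tasks.
So at minimum 5 tasks come before I, putting I no earlier than position 6. That position is achievable by scheduling exactly those predecessors first.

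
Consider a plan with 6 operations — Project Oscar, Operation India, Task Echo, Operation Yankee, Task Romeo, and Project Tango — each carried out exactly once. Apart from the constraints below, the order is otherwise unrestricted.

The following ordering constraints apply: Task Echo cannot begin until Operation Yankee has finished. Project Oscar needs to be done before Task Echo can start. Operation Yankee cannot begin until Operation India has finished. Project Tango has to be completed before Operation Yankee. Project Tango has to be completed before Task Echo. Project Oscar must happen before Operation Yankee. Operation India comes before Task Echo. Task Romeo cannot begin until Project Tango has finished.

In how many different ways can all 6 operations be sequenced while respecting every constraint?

3 operations have no prerequisites (Project Oscar, Operation India, Project Tango), so any of them could come first.
Enumerating by repeatedly choosing an available operation (one whose prerequisites are all placed) gives 24 distinct complete orderings.

24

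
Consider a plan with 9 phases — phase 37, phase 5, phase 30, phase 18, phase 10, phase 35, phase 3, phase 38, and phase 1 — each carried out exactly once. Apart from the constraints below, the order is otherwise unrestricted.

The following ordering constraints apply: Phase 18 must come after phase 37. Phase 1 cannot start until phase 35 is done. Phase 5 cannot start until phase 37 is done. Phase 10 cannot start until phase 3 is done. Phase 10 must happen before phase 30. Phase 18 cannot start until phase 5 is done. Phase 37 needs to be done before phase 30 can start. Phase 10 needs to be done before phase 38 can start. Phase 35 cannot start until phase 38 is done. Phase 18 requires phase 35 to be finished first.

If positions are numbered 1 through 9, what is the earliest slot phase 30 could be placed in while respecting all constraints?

Working backwards through the constraints from phase 30, its full set of required predecessors is phase 37, phase 10, phase 3 — 3 of them.
So at minimum 3 phases come before phase 30, putting phase 30 no earlier than position 4. That position is achievable by scheduling exactly those predecessors first.

4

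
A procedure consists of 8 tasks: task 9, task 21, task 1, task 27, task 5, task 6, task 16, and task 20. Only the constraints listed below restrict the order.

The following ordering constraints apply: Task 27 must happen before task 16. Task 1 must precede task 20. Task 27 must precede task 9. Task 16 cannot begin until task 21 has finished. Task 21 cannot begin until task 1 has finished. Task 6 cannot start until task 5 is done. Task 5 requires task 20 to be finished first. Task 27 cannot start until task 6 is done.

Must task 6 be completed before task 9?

Tracing the constraints gives a chain: task 6 → task 27 → task 9.
That forces task 6 before task 9 in every valid schedule.

Yes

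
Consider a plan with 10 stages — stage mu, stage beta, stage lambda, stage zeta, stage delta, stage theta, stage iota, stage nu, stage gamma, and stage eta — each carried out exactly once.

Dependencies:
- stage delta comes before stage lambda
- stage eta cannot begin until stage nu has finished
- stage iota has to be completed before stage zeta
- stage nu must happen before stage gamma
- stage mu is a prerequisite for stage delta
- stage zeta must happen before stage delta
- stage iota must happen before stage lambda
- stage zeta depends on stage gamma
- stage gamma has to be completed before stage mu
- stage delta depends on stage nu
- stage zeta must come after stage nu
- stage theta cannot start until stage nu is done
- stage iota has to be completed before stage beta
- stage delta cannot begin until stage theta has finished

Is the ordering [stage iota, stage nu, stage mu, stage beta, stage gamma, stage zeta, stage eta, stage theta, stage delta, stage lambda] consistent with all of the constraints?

Here stage gamma comes after stage mu.
Since stage gamma is required before stage mu, the ordering is invalid.

No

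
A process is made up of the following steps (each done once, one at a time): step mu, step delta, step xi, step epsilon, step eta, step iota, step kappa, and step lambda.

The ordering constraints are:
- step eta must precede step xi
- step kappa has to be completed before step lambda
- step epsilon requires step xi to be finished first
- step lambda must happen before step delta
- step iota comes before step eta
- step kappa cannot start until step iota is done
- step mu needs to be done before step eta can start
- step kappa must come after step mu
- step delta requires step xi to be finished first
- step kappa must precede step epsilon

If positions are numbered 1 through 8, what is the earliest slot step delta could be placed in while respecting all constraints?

The steps that are forced before step delta, directly or transitively, are step mu, step xi, step eta, step iota, step kappa, step lambda. That's 6 steps.
So at minimum 6 steps come before step delta, putting step delta no earlier than position 7. That position is achievable by scheduling exactly those predecessors first.

7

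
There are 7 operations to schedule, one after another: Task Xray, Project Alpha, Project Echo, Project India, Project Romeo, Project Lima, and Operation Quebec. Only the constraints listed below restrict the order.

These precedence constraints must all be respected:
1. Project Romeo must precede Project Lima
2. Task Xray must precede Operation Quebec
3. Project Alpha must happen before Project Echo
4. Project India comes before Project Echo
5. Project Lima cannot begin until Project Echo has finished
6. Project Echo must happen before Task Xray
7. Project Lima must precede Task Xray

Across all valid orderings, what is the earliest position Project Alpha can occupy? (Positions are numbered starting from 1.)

No constraint forces any other operation before Project Alpha, so it can be placed first.

1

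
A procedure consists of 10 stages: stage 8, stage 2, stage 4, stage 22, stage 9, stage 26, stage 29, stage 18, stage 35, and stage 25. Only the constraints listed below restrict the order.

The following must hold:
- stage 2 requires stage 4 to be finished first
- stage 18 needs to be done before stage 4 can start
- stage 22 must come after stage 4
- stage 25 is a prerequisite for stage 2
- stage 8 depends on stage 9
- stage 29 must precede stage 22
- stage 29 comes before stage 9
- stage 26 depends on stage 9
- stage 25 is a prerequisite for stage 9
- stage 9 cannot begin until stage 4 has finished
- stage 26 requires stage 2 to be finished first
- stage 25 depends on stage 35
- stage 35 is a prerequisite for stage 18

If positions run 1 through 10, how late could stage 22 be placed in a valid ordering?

10

No constraint forces any stage after stage 22, so it can be placed last, in position 10.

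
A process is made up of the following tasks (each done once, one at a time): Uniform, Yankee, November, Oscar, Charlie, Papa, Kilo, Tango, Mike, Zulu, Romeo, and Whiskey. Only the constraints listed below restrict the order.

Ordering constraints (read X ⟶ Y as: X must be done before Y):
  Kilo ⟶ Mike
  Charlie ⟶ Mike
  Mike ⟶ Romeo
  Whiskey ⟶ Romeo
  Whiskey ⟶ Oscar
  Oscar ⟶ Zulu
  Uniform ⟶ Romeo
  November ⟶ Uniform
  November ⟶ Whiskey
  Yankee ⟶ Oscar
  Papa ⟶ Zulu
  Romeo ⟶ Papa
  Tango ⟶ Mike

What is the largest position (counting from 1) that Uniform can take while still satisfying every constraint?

9

Following every chain forward from Uniform, the tasks that must come later are Papa, Zulu, Romeo — 3 of them.
With 3 mandatory successors out of 12 tasks total, the latest slot for Uniform is 12−3 = 9, and it's reachable by doing all non-successors before Uniform.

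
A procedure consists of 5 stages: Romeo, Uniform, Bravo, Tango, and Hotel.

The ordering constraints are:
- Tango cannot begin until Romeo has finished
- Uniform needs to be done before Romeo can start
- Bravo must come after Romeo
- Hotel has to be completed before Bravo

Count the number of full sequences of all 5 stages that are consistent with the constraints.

2 stages have no prerequisites (Uniform, Hotel), so any of them could come first.
Counting all ways to extend the partial order to a total order gives 7.

7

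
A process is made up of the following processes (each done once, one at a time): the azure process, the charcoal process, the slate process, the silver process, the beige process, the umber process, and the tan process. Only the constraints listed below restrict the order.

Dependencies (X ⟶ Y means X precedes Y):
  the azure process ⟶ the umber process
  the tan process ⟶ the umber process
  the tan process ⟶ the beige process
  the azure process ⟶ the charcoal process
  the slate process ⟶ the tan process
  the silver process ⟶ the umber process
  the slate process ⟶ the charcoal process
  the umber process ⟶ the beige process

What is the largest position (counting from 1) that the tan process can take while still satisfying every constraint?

5

The processes that are forced after the tan process, directly or by a chain of constraints, are the beige process, the umber process. That's 2 processes.
With 2 mandatory successors out of 7 processes total, the latest slot for the tan process is 7−2 = 5, and it's reachable by doing all non-successors before the tan process.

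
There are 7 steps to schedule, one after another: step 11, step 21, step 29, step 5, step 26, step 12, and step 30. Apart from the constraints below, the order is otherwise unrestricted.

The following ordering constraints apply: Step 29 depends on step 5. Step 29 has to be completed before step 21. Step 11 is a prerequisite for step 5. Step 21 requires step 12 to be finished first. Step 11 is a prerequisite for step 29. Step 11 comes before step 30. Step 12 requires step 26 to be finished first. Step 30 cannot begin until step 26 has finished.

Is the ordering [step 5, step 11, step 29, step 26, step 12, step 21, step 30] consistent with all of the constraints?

No

In the proposed order, step 5 appears before step 11.
That contradicts the constraint that step 11 must precede step 5.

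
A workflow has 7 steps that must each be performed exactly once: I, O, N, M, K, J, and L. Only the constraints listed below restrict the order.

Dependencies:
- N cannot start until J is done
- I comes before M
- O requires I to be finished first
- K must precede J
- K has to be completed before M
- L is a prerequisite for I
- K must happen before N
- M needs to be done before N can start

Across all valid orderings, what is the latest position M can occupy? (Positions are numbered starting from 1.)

The only step forced after M (directly or by a chain) is N.
With 1 mandatory successor out of 7 steps total, the latest slot for M is 7−1 = 6, and it's reachable by doing all non-successors before M.

6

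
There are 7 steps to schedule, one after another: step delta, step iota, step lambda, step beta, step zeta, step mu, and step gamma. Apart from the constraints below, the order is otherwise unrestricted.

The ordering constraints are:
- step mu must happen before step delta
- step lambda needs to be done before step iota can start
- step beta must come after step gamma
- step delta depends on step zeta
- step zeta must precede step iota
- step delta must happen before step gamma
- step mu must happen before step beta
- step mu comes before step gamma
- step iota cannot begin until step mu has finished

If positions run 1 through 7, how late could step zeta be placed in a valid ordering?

3

Every step that must follow step zeta has to come after it. Tracing all chains starting from step zeta, those steps are: step delta, step iota, step beta, step gamma — 4 in total.
With 4 mandatory successors out of 7 steps total, the latest slot for step zeta is 7−4 = 3, and it's reachable by doing all non-successors before step zeta.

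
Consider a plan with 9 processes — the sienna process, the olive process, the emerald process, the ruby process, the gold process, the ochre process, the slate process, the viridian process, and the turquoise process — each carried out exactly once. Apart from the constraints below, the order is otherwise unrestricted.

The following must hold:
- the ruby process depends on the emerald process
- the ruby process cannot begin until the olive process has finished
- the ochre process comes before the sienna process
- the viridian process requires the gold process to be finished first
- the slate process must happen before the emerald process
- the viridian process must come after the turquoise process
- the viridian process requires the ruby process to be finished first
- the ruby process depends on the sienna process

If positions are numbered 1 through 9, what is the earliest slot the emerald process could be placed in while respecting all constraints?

2

The only process forced before the emerald process (directly or transitively) is the slate process.
With 1 mandatory predecessor, the earliest the emerald process can sit is position 1+1 = 2, and placing just that one first achieves it.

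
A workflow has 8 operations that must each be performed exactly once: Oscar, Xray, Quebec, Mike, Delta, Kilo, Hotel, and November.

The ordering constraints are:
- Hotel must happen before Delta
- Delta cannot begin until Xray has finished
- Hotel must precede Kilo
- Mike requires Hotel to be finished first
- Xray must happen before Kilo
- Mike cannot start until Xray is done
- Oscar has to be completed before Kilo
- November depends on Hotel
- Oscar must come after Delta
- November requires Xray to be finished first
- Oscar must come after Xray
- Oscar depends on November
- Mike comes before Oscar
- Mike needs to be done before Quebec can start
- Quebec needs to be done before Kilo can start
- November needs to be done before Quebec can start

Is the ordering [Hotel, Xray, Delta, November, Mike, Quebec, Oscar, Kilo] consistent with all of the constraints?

Yes

Every stated constraint is respected: Hotel sits at position 1, ahead of Kilo at position 8, and each of the other listed pairs likewise has the predecessor earlier in the sequence.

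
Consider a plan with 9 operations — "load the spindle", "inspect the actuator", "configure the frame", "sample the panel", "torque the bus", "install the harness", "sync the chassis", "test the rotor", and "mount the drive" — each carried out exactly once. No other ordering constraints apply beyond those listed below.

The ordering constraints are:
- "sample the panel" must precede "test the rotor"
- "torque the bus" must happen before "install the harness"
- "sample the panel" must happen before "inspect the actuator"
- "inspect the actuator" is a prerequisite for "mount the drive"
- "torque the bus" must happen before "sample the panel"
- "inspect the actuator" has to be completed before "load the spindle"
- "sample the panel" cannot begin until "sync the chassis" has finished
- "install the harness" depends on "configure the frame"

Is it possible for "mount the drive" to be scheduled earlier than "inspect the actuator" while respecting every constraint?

No

There is a dependency chain "inspect the actuator" → "mount the drive", so "mount the drive" always comes after "inspect the actuator".
So no valid ordering can have "mount the drive" before "inspect the actuator".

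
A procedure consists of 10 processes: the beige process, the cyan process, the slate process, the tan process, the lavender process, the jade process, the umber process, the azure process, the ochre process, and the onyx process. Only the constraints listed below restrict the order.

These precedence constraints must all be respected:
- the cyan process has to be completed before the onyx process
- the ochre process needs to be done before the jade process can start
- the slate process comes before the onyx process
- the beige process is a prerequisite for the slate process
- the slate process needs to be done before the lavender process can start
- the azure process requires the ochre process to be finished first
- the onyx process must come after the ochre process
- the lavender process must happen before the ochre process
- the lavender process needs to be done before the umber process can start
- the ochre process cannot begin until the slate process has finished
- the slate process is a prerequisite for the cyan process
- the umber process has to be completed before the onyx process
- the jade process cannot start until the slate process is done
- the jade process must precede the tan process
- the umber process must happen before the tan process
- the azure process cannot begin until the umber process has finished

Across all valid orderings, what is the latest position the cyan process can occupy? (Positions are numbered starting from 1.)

9

Following the constraints forward from the cyan process, its only required successor is the onyx process.
So at least 1 process follows the cyan process, putting the cyan process no later than position 9. That position is achievable by scheduling everything else first.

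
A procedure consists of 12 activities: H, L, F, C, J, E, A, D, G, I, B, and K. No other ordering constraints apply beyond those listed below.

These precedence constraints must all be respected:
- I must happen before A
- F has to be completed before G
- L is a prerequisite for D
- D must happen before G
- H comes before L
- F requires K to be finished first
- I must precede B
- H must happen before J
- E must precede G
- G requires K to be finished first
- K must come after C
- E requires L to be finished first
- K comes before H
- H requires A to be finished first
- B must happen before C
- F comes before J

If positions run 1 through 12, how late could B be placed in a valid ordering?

Following every chain forward from B, the activities that must come later are H, L, F, C, J, E, D, G, K — 9 of them.
With 9 mandatory successors out of 12 activities total, the latest slot for B is 12−9 = 3, and it's reachable by doing all non-successors before B.

3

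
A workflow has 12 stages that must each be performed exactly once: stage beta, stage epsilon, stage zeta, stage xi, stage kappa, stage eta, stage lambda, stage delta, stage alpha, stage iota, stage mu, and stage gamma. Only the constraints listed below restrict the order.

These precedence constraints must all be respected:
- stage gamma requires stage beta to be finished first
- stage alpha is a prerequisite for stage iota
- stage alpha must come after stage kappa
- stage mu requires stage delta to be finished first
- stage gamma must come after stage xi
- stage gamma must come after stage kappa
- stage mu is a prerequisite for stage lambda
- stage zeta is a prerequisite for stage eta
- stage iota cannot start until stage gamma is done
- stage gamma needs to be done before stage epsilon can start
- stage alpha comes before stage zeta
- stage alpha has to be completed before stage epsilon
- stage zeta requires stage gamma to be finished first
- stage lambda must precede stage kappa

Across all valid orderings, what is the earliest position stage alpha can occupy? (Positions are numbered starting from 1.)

5

Every stage that must precede stage alpha has to come before it. Tracing all chains that end at stage alpha, those stages are: stage kappa, stage lambda, stage delta, stage mu — 4 in total.
So at minimum 4 stages come before stage alpha, putting stage alpha no earlier than position 5. That position is achievable by scheduling exactly those predecessors first.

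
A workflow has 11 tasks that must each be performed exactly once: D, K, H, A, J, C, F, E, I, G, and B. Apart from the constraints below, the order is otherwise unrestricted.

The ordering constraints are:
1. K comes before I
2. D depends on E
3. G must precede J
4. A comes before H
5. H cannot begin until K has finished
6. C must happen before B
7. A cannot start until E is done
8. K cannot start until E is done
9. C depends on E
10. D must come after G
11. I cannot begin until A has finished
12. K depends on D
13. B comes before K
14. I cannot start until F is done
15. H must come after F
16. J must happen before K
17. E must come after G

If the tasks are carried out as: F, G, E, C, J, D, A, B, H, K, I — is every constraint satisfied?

No

Here K comes after H.
That contradicts the constraint that K must precede H.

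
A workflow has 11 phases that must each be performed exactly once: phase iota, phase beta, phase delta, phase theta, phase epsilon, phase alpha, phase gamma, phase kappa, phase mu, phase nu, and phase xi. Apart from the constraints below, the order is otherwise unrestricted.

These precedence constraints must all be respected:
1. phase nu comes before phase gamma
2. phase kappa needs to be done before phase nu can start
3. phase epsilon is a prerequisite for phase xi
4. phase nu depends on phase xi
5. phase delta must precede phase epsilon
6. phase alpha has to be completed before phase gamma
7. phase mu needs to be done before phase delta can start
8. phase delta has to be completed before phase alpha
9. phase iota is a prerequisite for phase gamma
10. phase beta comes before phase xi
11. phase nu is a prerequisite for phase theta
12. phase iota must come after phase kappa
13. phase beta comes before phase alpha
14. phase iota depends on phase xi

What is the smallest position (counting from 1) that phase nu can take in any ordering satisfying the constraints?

The phases that are forced before phase nu, directly or transitively, are phase beta, phase delta, phase epsilon, phase kappa, phase mu, phase xi. That's 6 phases.
With 6 mandatory predecessors, the earliest phase nu can sit is position 6+1 = 7, and placing just those 6 first achieves it.

7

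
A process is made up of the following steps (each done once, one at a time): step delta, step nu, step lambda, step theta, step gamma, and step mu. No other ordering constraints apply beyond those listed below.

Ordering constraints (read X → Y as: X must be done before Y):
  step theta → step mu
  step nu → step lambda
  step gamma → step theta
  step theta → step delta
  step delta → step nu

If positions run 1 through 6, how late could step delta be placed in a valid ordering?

4

Following every chain forward from step delta, the steps that must come later are step nu, step lambda — 2 of them.
So at least 2 steps follow step delta, putting step delta no later than position 4. That position is achievable by scheduling everything else first.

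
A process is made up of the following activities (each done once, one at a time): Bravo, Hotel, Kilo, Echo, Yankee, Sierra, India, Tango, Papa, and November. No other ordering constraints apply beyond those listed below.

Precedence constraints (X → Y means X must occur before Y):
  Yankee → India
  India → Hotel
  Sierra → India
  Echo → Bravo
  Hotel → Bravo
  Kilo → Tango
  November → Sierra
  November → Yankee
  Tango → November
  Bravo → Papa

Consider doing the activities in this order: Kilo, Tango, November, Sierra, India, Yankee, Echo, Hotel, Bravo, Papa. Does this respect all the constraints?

In the proposed order, India appears before Yankee.
But one of the constraints requires Yankee before India, so this ordering violates it.

No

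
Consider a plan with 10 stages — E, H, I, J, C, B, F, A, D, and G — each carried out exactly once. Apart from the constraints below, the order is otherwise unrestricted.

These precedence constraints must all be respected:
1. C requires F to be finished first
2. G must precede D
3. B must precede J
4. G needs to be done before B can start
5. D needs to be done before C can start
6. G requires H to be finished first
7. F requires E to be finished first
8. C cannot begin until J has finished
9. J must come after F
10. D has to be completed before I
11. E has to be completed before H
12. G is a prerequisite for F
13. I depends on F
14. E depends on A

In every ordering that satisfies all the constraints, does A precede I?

Chaining the stated constraints: A → E → F → I.
That forces A before I in every valid schedule.

Yes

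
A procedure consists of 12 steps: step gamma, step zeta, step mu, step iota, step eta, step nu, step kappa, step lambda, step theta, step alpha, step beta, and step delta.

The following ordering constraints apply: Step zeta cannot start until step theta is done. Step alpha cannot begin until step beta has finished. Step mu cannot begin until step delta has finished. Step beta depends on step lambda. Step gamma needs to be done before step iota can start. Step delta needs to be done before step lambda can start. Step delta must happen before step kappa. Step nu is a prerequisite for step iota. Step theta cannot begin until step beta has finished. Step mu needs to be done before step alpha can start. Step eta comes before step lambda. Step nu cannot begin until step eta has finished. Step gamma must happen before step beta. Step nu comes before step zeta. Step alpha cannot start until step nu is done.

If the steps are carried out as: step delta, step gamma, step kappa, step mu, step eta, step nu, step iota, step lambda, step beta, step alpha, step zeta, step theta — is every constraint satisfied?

Here step theta comes after step zeta.
That contradicts the constraint that step theta must precede step zeta.

No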